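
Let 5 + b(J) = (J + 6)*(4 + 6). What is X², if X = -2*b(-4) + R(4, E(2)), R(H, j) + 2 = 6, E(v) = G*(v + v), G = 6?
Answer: 676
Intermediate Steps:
E(v) = 12*v (E(v) = 6*(v + v) = 6*(2*v) = 12*v)
R(H, j) = 4 (R(H, j) = -2 + 6 = 4)
b(J) = 55 + 10*J (b(J) = -5 + (J + 6)*(4 + 6) = -5 + (6 + J)*10 = -5 + (60 + 10*J) = 55 + 10*J)
X = -26 (X = -2*(55 + 10*(-4)) + 4 = -2*(55 - 40) + 4 = -2*15 + 4 = -30 + 4 = -26)
X² = (-26)² = 676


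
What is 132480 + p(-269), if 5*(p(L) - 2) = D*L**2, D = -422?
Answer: -29873932/5 ≈ -5.9748e+6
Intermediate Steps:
p(L) = 2 - 422*L**2/5 (p(L) = 2 + (-422*L**2)/5 = 2 - 422*L**2/5)
132480 + p(-269) = 132480 + (2 - 422/5*(-269)**2) = 132480 + (2 - 422/5*72361) = 132480 + (2 - 30536342/5) = 132480 - 30536332/5 = -29873932/5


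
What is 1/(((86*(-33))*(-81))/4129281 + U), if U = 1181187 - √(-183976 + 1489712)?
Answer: 248646606190576425/293697877803772054043609 + 421011396962*√326434/293697877803772054043609 ≈ 8.4743e-7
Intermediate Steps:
U = 1181187 - 2*√326434 (U = 1181187 - √1305736 = 1181187 - 2*√326434 ≈ 1.1800e+6)
1/(((86*(-33))*(-81))/4129281 + U) = 1/(((86*(-33))*(-81))/4129281 + (1181187 - 2*√326434)) = 1/(-2838*(-81)*(1/4129281) + (1181187 - 2*√326434)) = 1/(229878*(1/4129281) + (1181187 - 2*√326434)) = 1/(25542/458809 + (1181187 - 2*√326434)) = 1/(541939251825/458809 - 2*√326434)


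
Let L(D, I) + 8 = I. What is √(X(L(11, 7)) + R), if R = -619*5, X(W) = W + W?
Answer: I*√3097 ≈ 55.651*I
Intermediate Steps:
L(D, I) = -8 + I
X(W) = 2*W
R = -3095
√(X(L(11, 7)) + R) = √(2*(-8 + 7) - 3095) = √(2*(-1) - 3095) = √(-2 - 3095) = √(-3097) = I*√3097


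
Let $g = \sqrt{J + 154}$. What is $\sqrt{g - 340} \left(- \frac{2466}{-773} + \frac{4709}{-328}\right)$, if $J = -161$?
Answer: $- \frac{2831209 \sqrt{-340 + i \sqrt{7}}}{253544} \approx -0.80112 - 205.9 i$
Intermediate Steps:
$g = i \sqrt{7}$ ($g = \sqrt{-161 + 154} = \sqrt{-7} = i \sqrt{7} \approx 2.6458 i$)
$\sqrt{g - 340} \left(- \frac{2466}{-773} + \frac{4709}{-328}\right) = \sqrt{i \sqrt{7} - 340} \left(- \frac{2466}{-773} + \frac{4709}{-328}\right) = \sqrt{-340 + i \sqrt{7}} \left(\left(-2466\right) \left(- \frac{1}{773}\right) + 4709 \left(- \frac{1}{328}\right)\right) = \sqrt{-340 + i \sqrt{7}} \left(\frac{2466}{773} - \frac{4709}{328}\right) = \sqrt{-340 + i \sqrt{7}} \left(- \frac{2831209}{253544}\right) = - \frac{2831209 \sqrt{-340 + i \sqrt{7}}}{253544}$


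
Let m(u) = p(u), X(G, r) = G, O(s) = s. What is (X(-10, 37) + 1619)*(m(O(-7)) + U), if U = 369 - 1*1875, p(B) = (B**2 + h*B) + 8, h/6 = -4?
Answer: -2061129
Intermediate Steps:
h = -24 (h = 6*(-4) = -24)
p(B) = 8 + B**2 - 24*B (p(B) = (B**2 - 24*B) + 8 = 8 + B**2 - 24*B)
U = -1506 (U = 369 - 1875 = -1506)
m(u) = 8 + u**2 - 24*u
(X(-10, 37) + 1619)*(m(O(-7)) + U) = (-10 + 1619)*((8 + (-7)**2 - 24*(-7)) - 1506) = 1609*((8 + 49 + 168) - 1506) = 1609*(225 - 1506) = 1609*(-1281) = -2061129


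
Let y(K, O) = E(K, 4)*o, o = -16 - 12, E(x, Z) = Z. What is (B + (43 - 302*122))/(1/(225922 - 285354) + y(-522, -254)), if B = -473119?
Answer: 6061113088/1331277 ≈ 4552.9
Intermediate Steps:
o = -28
y(K, O) = -112 (y(K, O) = 4*(-28) = -112)
(B + (43 - 302*122))/(1/(225922 - 285354) + y(-522, -254)) = (-473119 + (43 - 302*122))/(1/(225922 - 285354) - 112) = (-473119 + (43 - 36844))/(1/(-59432) - 112) = (-473119 - 36801)/(-1/59432 - 112) = -509920/(-6656385/59432) = -509920*(-59432/6656385) = 6061113088/1331277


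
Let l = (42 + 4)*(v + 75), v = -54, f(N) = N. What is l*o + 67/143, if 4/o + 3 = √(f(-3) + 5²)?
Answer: 127579/143 + 3864*√22/13 ≈ 2286.3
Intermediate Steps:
l = 966 (l = (42 + 4)*(-54 + 75) = 46*21 = 966)
o = 4/(-3 + √22) (o = 4/(-3 + √(-3 + 5²)) = 4/(-3 + √(-3 + 25)) = 4/(-3 + √22) ≈ 2.3663)
l*o + 67/143 = 966*(12/13 + 4*√22/13) + 67/143 = (11592/13 + 3864*√22/13) + 67*(1/143) = (11592/13 + 3864*√22/13) + 67/143 = 127579/143 + 3864*√22/13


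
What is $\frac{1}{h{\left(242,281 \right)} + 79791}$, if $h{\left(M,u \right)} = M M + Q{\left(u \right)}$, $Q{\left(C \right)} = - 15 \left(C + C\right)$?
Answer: $\frac{1}{129925} \approx 7.6967 \cdot 10^{-6}$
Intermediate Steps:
$Q{\left(C \right)} = - 30 C$ ($Q{\left(C \right)} = - 15 \cdot 2 C = - 30 C$)
$h{\left(M,u \right)} = M^{2} - 30 u$ ($h{\left(M,u \right)} = M M - 30 u = M^{2} - 30 u$)
$\frac{1}{h{\left(242,281 \right)} + 79791} = \frac{1}{\left(242^{2} - 8430\right) + 79791} = \frac{1}{\left(58564 - 8430\right) + 79791} = \frac{1}{50134 + 79791} = \frac{1}{129925}$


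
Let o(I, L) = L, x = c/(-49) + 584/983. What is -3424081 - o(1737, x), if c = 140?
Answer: -23561085789/6881 ≈ -3.4241e+6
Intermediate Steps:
x = -15572/6881 (x = 140/(-49) + 584/983 = 140*(-1/49) + 584*(1/983) = -20/7 + 584/983 = -15572/6881 ≈ -2.2630)
-3424081 - o(1737, x) = -3424081 - 1*(-15572/6881) = -3424081 + 15572/6881 = -23561085789/6881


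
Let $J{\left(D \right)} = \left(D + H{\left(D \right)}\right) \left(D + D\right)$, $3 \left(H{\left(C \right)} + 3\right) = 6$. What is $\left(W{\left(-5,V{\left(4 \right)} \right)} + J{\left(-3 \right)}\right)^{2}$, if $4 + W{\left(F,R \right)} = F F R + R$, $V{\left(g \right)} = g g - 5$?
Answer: $93636$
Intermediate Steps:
$H{\left(C \right)} = -1$ ($H{\left(C \right)} = -3 + \frac{1}{3} \cdot 6 = -3 + 2 = -1$)
$V{\left(g \right)} = -5 + g^{2}$ ($V{\left(g \right)} = g^{2} - 5 = -5 + g^{2}$)
$J{\left(D \right)} = 2 D \left(-1 + D\right)$ ($J{\left(D \right)} = \left(D - 1\right) \left(D + D\right) = \left(-1 + D\right) 2 D = 2 D \left(-1 + D\right)$)
$W{\left(F,R \right)} = -4 + R + R F^{2}$ ($W{\left(F,R \right)} = -4 + \left(F F R + R\right) = -4 + \left(F^{2} R + R\right) = -4 + \left(R F^{2} + R\right) = -4 + \left(R + R F^{2}\right) = -4 + R + R F^{2}$)
$\left(W{\left(-5,V{\left(4 \right)} \right)} + J{\left(-3 \right)}\right)^{2} = \left(\left(-4 - \left(5 - 4^{2}\right) + \left(-5 + 4^{2}\right) \left(-5\right)^{2}\right) + 2 \left(-3\right) \left(-1 - 3\right)\right)^{2} = \left(\left(-4 + \left(-5 + 16\right) + \left(-5 + 16\right) 25\right) + 2 \left(-3\right) \left(-4\right)\right)^{2} = \left(\left(-4 + 11 + 11 \cdot 25\right) + 24\right)^{2} = \left(\left(-4 + 11 + 275\right) + 24\right)^{2} = \left(282 + 24\right)^{2} = 306^{2} = 93636$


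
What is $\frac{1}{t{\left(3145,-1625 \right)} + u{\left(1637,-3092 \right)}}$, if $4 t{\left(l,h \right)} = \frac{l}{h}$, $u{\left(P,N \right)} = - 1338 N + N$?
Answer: $\frac{1300}{5374204571} \approx 2.419 \cdot 10^{-7}$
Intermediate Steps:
$u{\left(P,N \right)} = - 1337 N$
$t{\left(l,h \right)} = \frac{l}{4 h}$ ($t{\left(l,h \right)} = \frac{l \frac{1}{h}}{4} = \frac{l}{4 h}$)
$\frac{1}{t{\left(3145,-1625 \right)} + u{\left(1637,-3092 \right)}} = \frac{1}{\frac{1}{4} \cdot 3145 \frac{1}{-1625} - -4134004} = \frac{1}{\frac{1}{4} \cdot 3145 \left(- \frac{1}{1625}\right) + 4134004} = \frac{1}{- \frac{629}{1300} + 4134004} = \frac{1}{\frac{5374204571}{1300}} = \frac{1300}{5374204571}$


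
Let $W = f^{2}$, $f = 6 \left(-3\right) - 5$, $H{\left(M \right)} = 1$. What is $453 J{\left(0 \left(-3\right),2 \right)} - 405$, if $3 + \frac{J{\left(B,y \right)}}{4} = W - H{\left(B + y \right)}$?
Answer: $950895$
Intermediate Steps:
$f = -23$ ($f = -18 - 5 = -23$)
$W = 529$ ($W = \left(-23\right)^{2} = 529$)
$J{\left(B,y \right)} = 2100$ ($J{\left(B,y \right)} = -12 + 4 \left(529 - 1\right) = -12 + 4 \cdot 528 = -12 + 2112 = 2100$)
$453 J{\left(0 \left(-3\right),2 \right)} - 405 = 453 \cdot 2100 - 405 = 951300 - 405 = 950895$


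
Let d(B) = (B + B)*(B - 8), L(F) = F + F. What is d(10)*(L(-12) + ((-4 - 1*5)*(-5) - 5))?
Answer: 640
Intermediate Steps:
L(F) = 2*F
d(B) = 2*B*(-8 + B) (d(B) = (2*B)*(-8 + B) = 2*B*(-8 + B))
d(10)*(L(-12) + ((-4 - 1*5)*(-5) - 5)) = (2*10*(-8 + 10))*(2*(-12) + ((-4 - 1*5)*(-5) - 5)) = (2*10*2)*(-24 + ((-4 - 5)*(-5) - 5)) = 40*(-24 + (-9*(-5) - 5)) = 40*(-24 + (45 - 5)) = 40*(-24 + 40) = 40*16 = 640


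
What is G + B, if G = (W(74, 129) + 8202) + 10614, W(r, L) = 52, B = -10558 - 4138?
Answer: 4172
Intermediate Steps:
B = -14696
G = 18868 (G = (52 + 8202) + 10614 = 8254 + 10614 = 18868)
G + B = 18868 - 14696 = 4172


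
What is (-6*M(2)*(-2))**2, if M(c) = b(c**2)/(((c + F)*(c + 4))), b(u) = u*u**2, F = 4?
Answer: 4096/9 ≈ 455.11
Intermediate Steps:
b(u) = u**3
M(c) = c**6/(4 + c)**2 (M(c) = (c**2)**3/(((c + 4)*(c + 4))) = c**6/(((4 + c)*(4 + c))) = c**6/((4 + c)**2) = c**6/(4 + c)**2)
(-6*M(2)*(-2))**2 = (-6*2**6/(16 + 2**2 + 8*2)*(-2))**2 = (-384/(16 + 4 + 16)*(-2))**2 = (-384/36*(-2))**2 = (-6*16/9*(-2))**2 = (-32/3*(-2))**2 = (64/3)**2 = 4096/9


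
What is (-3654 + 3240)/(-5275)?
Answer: 414/5275 ≈ 0.078483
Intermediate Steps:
(-3654 + 3240)/(-5275) = -414*(-1/5275) = 414/5275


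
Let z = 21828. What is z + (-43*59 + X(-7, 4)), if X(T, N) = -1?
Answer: 19290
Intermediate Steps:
z + (-43*59 + X(-7, 4)) = 21828 + (-43*59 - 1) = 21828 + (-2537 - 1) = 21828 - 2538 = 19290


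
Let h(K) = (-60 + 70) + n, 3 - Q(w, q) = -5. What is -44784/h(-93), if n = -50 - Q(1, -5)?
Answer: 933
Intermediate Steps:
Q(w, q) = 8 (Q(w, q) = 3 - 1*(-5) = 3 + 5 = 8)
n = -58 (n = -50 - 1*8 = -50 - 8 = -58)
h(K) = -48 (h(K) = (-60 + 70) - 58 = 10 - 58 = -48)
-44784/h(-93) = -44784/(-48) = -44784*(-1/48) = 933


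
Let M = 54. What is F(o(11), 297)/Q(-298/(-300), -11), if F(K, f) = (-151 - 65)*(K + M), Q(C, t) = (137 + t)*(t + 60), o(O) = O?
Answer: -780/343 ≈ -2.2741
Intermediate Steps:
Q(C, t) = (60 + t)*(137 + t) (Q(C, t) = (137 + t)*(60 + t) = (60 + t)*(137 + t))
F(K, f) = -11664 - 216*K (F(K, f) = (-151 - 65)*(K + 54) = -216*(54 + K) = -11664 - 216*K)
F(o(11), 297)/Q(-298/(-300), -11) = (-11664 - 216*11)/(8220 + (-11)**2 + 197*(-11)) = (-11664 - 2376)/(8220 + 121 - 2167) = -14040/6174 = -14040*1/6174 = -780/343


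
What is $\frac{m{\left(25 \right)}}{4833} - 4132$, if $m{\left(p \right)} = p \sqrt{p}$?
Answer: $- \frac{19969831}{4833} \approx -4132.0$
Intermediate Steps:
$m{\left(p \right)} = p^{\frac{3}{2}}$
$\frac{m{\left(25 \right)}}{4833} - 4132 = \frac{25^{\frac{3}{2}}}{4833} - 4132 = 125 \cdot \frac{1}{4833} - 4132 = \frac{125}{4833} - 4132 = - \frac{19969831}{4833}$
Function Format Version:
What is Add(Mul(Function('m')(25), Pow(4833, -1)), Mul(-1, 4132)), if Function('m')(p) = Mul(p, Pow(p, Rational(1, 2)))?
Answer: Rational(-19969831, 4833) ≈ -4132.0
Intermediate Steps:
Function('m')(p) = Pow(p, Rational(3, 2))
Add(Mul(Function('m')(25), Pow(4833, -1)), Mul(-1, 4132)) = Add(Mul(Pow(25, Rational(3, 2)), Pow(4833, -1)), Mul(-1, 4132)) = Add(Mul(125, Rational(1, 4833)), -4132) = Add(Rational(125, 4833), -4132) = Rational(-19969831, 4833)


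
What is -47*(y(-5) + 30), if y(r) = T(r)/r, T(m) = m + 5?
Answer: -1410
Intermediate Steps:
T(m) = 5 + m
y(r) = (5 + r)/r
-47*(y(-5) + 30) = -47*((5 - 5)/(-5) + 30) = -47*(-1/5*0 + 30) = -47*(0 + 30) = -47*30 = -1410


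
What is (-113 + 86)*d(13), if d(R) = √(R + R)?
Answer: -27*√26 ≈ -137.67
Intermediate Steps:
d(R) = √2*√R (d(R) = √(2*R) = √2*√R)
(-113 + 86)*d(13) = (-113 + 86)*(√2*√13) = -27*√26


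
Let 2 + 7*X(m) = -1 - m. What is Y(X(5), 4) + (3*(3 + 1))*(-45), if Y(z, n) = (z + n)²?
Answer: -26060/49 ≈ -531.84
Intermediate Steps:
X(m) = -3/7 - m/7 (X(m) = -2/7 + (-1 - m)/7 = -2/7 + (-⅐ - m/7) = -3/7 - m/7)
Y(z, n) = (n + z)²
Y(X(5), 4) + (3*(3 + 1))*(-45) = (4 + (-3/7 - ⅐*5))² + (3*(3 + 1))*(-45) = (4 + (-3/7 - 5/7))² + (3*4)*(-45) = (4 - 8/7)² + 12*(-45) = (20/7)² - 540 = 400/49 - 540 = -26060/49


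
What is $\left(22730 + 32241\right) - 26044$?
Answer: $28927$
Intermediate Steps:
$\left(22730 + 32241\right) - 26044 = 54971 - 26044 = 28927$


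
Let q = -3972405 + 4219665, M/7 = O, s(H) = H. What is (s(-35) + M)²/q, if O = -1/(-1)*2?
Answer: 147/82420 ≈ 0.0017835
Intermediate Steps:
O = 2 (O = -1*(-1)*2 = 1*2 = 2)
M = 14 (M = 7*2 = 14)
q = 247260
(s(-35) + M)²/q = (-35 + 14)²/247260 = (-21)²*(1/247260) = 441*(1/247260) = 147/82420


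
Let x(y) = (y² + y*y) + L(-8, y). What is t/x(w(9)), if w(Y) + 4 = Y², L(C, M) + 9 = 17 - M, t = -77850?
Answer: -77850/11789 ≈ -6.6036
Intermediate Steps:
L(C, M) = 8 - M (L(C, M) = -9 + (17 - M) = 8 - M)
w(Y) = -4 + Y²
x(y) = 8 - y + 2*y² (x(y) = (y² + y*y) + (8 - y) = (y² + y²) + (8 - y) = 2*y² + (8 - y) = 8 - y + 2*y²)
t/x(w(9)) = -77850/(8 - (-4 + 9²) + 2*(-4 + 9²)²) = -77850/(8 - (-4 + 81) + 2*(-4 + 81)²) = -77850/(8 - 1*77 + 2*77²) = -77850/(8 - 77 + 2*5929) = -77850/(8 - 77 + 11858) = -77850/11789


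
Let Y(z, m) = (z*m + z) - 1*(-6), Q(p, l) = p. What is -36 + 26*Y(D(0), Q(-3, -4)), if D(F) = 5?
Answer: -140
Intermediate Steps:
Y(z, m) = 6 + z + m*z (Y(z, m) = (m*z + z) + 6 = (z + m*z) + 6 = 6 + z + m*z)
-36 + 26*Y(D(0), Q(-3, -4)) = -36 + 26*(6 + 5 - 3*5) = -36 + 26*(6 + 5 - 15) = -36 + 26*(-4) = -36 - 104 = -140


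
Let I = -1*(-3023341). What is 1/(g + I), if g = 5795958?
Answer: 1/8819299 ≈ 1.1339e-7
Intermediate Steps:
I = 3023341
1/(g + I) = 1/(5795958 + 3023341) = 1/8819299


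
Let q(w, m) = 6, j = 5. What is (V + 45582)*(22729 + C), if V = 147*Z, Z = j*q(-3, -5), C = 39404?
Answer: 3106152936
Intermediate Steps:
Z = 30 (Z = 5*6 = 30)
V = 4410 (V = 147*30 = 4410)
(V + 45582)*(22729 + C) = (4410 + 45582)*(22729 + 39404) = 49992*62133 = 3106152936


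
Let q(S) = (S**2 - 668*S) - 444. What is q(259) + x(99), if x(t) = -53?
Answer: -106428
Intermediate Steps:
q(S) = -444 + S**2 - 668*S
q(259) + x(99) = (-444 + 259**2 - 668*259) - 53 = (-444 + 67081 - 173012) - 53 = -106375 - 53 = -106428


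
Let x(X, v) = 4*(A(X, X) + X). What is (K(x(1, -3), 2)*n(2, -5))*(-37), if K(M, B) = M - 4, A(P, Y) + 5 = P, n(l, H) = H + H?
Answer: -5920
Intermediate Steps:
n(l, H) = 2*H
A(P, Y) = -5 + P
x(X, v) = -20 + 8*X (x(X, v) = 4*((-5 + X) + X) = 4*(-5 + 2*X) = -20 + 8*X)
K(M, B) = -4 + M
(K(x(1, -3), 2)*n(2, -5))*(-37) = ((-4 + (-20 + 8*1))*(2*(-5)))*(-37) = ((-4 + (-20 + 8))*(-10))*(-37) = ((-4 - 12)*(-10))*(-37) = -16*(-10)*(-37) = 160*(-37) = -5920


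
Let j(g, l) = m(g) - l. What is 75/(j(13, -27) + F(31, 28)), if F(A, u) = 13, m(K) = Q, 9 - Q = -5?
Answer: 25/18 ≈ 1.3889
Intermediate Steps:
Q = 14 (Q = 9 - 1*(-5) = 9 + 5 = 14)
m(K) = 14
j(g, l) = 14 - l
75/(j(13, -27) + F(31, 28)) = 75/((14 - 1*(-27)) + 13) = 75/((14 + 27) + 13) = 75/(41 + 13) = 75/54 = (1/54)*75 = 25/18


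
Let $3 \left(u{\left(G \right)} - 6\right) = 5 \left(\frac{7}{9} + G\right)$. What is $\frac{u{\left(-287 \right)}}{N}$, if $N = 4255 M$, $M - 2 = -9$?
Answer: $\frac{12718}{804195} \approx 0.015815$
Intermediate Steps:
$M = -7$ ($M = 2 - 9 = -7$)
$u{\left(G \right)} = \frac{197}{27} + \frac{5 G}{3}$ ($u{\left(G \right)} = 6 + \frac{5 \left(\frac{7}{9} + G\right)}{3} = 6 + \frac{\frac{35}{9} + 5 G}{3} = 6 + \left(\frac{35}{27} + \frac{5 G}{3}\right) = \frac{197}{27} + \frac{5 G}{3}$)
$N = -29785$ ($N = 4255 \left(-7\right) = -29785$)
$\frac{u{\left(-287 \right)}}{N} = \frac{\frac{197}{27} + \frac{5}{3} \left(-287\right)}{-29785} = \left(\frac{197}{27} - \frac{1435}{3}\right) \left(- \frac{1}{29785}\right) = \left(- \frac{12718}{27}\right) \left(- \frac{1}{29785}\right) = \frac{12718}{804195}$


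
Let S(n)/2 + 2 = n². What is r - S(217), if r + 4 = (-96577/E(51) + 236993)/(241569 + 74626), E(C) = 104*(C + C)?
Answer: -1429362034853/15177360 ≈ -94177.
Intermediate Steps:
E(C) = 208*C (E(C) = 104*(2*C) = 208*C)
S(n) = -4 + 2*n²
r = -49334213/15177360 (r = -4 + (-96577/(208*51) + 236993)/(241569 + 74626) = -4 + (-96577/10608 + 236993)/316195 = -4 + (-96577*1/10608 + 236993)*(1/316195) = -4 + (-437/48 + 236993)*(1/316195) = -4 + (11375227/48)*(1/316195) = -4 + 11375227/15177360 = -49334213/15177360 ≈ -3.2505)
r - S(217) = -49334213/15177360 - (-4 + 2*217²) = -49334213/15177360 - (-4 + 2*47089) = -49334213/15177360 - (-4 + 94178) = -49334213/15177360 - 1*94174 = -49334213/15177360 - 94174 = -1429362034853/15177360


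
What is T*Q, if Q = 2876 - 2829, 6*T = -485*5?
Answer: -113975/6 ≈ -18996.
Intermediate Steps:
T = -2425/6 (T = (-485*5)/6 = (1/6)*(-2425) = -2425/6 ≈ -404.17)
Q = 47
T*Q = -2425/6*47 = -113975/6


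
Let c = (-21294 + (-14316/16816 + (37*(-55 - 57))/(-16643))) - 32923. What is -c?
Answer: 3793452308245/69967172 ≈ 54218.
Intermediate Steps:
c = -3793452308245/69967172 (c = (-21294 + (-14316*1/16816 + (37*(-112))*(-1/16643))) - 32923 = (-21294 + (-3579/4204 - 4144*(-1/16643))) - 32923 = (-21294 + (-3579/4204 + 4144/16643)) - 32923 = (-21294 - 42143921/69967172) - 32923 = -1489923104489/69967172 - 32923 = -3793452308245/69967172 ≈ -54218.)
-c = -1*(-3793452308245/69967172) = 3793452308245/69967172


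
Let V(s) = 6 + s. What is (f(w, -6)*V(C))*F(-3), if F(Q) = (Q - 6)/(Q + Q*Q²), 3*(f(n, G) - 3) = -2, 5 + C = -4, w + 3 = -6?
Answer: -21/10 ≈ -2.1000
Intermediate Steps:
w = -9 (w = -3 - 6 = -9)
C = -9 (C = -5 - 4 = -9)
f(n, G) = 7/3 (f(n, G) = 3 + (⅓)*(-2) = 3 - ⅔ = 7/3)
F(Q) = (-6 + Q)/(Q + Q³)
(f(w, -6)*V(C))*F(-3) = (7*(6 - 9)/3)*((-6 - 3)/(-3 + (-3)³)) = ((7/3)*(-3))*(-9/(-3 - 27)) = -7*(-9)/(-30) = -(-7)*(-9)/30 = -7*3/10 = -21/10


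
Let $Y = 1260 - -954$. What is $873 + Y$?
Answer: $3087$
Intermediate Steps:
$Y = 2214$ ($Y = 1260 + 954 = 2214$)
$873 + Y = 873 + 2214 = 3087$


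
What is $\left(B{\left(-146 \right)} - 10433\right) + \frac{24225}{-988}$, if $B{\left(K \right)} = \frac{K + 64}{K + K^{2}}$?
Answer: $- \frac{5756029867}{550420} \approx -10458.0$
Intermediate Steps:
$B{\left(K \right)} = \frac{64 + K}{K + K^{2}}$
$\left(B{\left(-146 \right)} - 10433\right) + \frac{24225}{-988} = \left(\frac{64 - 146}{\left(-146\right) \left(1 - 146\right)} - 10433\right) + \frac{24225}{-988} = \left(\left(- \frac{1}{146}\right) \frac{1}{-145} \left(-82\right) - 10433\right) + 24225 \left(- \frac{1}{988}\right) = \left(\left(- \frac{1}{146}\right) \left(- \frac{1}{145}\right) \left(-82\right) - 10433\right) - \frac{1275}{52} = \left(- \frac{41}{10585} - 10433\right) - \frac{1275}{52} = - \frac{110433346}{10585} - \frac{1275}{52} = - \frac{5756029867}{550420}$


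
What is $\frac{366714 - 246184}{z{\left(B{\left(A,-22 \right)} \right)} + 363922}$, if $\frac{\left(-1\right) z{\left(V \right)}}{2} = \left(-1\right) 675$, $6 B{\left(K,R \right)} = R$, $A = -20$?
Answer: $\frac{60265}{182636} \approx 0.32997$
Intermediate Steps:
$B{\left(K,R \right)} = \frac{R}{6}$
$z{\left(V \right)} = 1350$ ($z{\left(V \right)} = - 2 \left(\left(-1\right) 675\right) = \left(-2\right) \left(-675\right) = 1350$)
$\frac{366714 - 246184}{z{\left(B{\left(A,-22 \right)} \right)} + 363922} = \frac{366714 - 246184}{1350 + 363922} = \frac{366714 - 246184}{365272} = 120530 \cdot \frac{1}{365272} = \frac{60265}{182636}$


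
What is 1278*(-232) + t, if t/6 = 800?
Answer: -291696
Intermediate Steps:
t = 4800 (t = 6*800 = 4800)
1278*(-232) + t = 1278*(-232) + 4800 = -296496 + 4800 = -291696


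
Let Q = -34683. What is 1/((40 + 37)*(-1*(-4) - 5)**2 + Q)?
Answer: -1/34606 ≈ -2.8897e-5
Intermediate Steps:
1/((40 + 37)*(-1*(-4) - 5)**2 + Q) = 1/((40 + 37)*(-1*(-4) - 5)**2 - 34683) = 1/(77*(4 - 5)**2 - 34683) = 1/(77*(-1)**2 - 34683) = 1/(77*1 - 34683) = 1/(77 - 34683) = 1/(-34606) = -1/34606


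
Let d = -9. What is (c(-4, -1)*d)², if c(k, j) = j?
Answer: 81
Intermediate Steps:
(c(-4, -1)*d)² = (-1*(-9))² = 9² = 81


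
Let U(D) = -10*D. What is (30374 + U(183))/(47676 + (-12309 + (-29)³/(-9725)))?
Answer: 17349400/21498029 ≈ 0.80702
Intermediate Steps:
(30374 + U(183))/(47676 + (-12309 + (-29)³/(-9725))) = (30374 - 10*183)/(47676 + (-12309 + (-29)³/(-9725))) = (30374 - 1830)/(47676 + (-12309 - 24389*(-1/9725))) = 28544/(47676 + (-12309 + 24389/9725)) = 28544/(47676 - 119680636/9725) = 28544/(343968464/9725) = 28544*(9725/343968464) = 17349400/21498029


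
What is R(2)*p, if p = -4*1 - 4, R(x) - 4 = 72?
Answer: -608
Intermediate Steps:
R(x) = 76 (R(x) = 4 + 72 = 76)
p = -8 (p = -4 - 4 = -8)
R(2)*p = 76*(-8) = -608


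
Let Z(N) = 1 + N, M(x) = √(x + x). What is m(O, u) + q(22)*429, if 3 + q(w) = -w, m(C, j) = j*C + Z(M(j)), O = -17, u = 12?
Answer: -10928 + 2*√6 ≈ -10923.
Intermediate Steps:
M(x) = √2*√x (M(x) = √(2*x) = √2*√x)
m(C, j) = 1 + C*j + √2*√j (m(C, j) = j*C + (1 + √2*√j) = C*j + (1 + √2*√j) = 1 + C*j + √2*√j)
q(w) = -3 - w
m(O, u) + q(22)*429 = (1 - 17*12 + √2*√12) + (-3 - 1*22)*429 = (1 - 204 + √2*(2*√3)) + (-3 - 22)*429 = (1 - 204 + 2*√6) - 25*429 = (-203 + 2*√6) - 10725 = -10928 + 2*√6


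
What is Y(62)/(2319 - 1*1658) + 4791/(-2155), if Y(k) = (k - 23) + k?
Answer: -2949196/1424455 ≈ -2.0704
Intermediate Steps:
Y(k) = -23 + 2*k (Y(k) = (-23 + k) + k = -23 + 2*k)
Y(62)/(2319 - 1*1658) + 4791/(-2155) = (-23 + 2*62)/(2319 - 1*1658) + 4791/(-2155) = (-23 + 124)/(2319 - 1658) + 4791*(-1/2155) = 101/661 - 4791/2155 = -2949196/1424455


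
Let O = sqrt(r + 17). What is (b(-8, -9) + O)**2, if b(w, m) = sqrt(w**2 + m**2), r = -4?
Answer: 158 + 2*sqrt(1885) ≈ 244.83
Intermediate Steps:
b(w, m) = sqrt(m**2 + w**2)
O = sqrt(13) (O = sqrt(-4 + 17) = sqrt(13) ≈ 3.6056)
(b(-8, -9) + O)**2 = (sqrt((-9)**2 + (-8)**2) + sqrt(13))**2 = (sqrt(81 + 64) + sqrt(13))**2 = (sqrt(145) + sqrt(13))**2 = (sqrt(13) + sqrt(145))**2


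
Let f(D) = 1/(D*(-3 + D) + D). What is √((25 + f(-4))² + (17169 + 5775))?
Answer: √13576945/24 ≈ 153.53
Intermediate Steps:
f(D) = 1/(D + D*(-3 + D))
√((25 + f(-4))² + (17169 + 5775)) = √((25 + 1/((-4)*(-2 - 4)))² + (17169 + 5775)) = √((25 - ¼/(-6))² + 22944) = √((25 - ¼*(-⅙))² + 22944) = √((25 + 1/24)² + 22944) = √((601/24)² + 22944) = √(361201/576 + 22944) = √(13576945/576) = √13576945/24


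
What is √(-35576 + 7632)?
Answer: 2*I*√6986 ≈ 167.16*I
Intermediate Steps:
√(-35576 + 7632) = √(-27944) = 2*I*√6986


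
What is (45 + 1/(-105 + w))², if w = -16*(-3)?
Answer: 6574096/3249 ≈ 2023.4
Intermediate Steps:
w = 48
(45 + 1/(-105 + w))² = (45 + 1/(-105 + 48))² = (45 + 1/(-57))² = (45 - 1/57)² = (2564/57)² = 6574096/3249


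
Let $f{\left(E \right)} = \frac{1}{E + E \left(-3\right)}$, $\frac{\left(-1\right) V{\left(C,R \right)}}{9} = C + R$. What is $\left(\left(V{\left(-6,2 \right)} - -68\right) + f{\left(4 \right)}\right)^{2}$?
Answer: $\frac{690561}{64} \approx 10790.0$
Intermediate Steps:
$V{\left(C,R \right)} = - 9 C - 9 R$ ($V{\left(C,R \right)} = - 9 \left(C + R\right) = - 9 C - 9 R$)
$f{\left(E \right)} = - \frac{1}{2 E}$ ($f{\left(E \right)} = \frac{1}{E - 3 E} = \frac{1}{\left(-2\right) E} = - \frac{1}{2 E}$)
$\left(\left(V{\left(-6,2 \right)} - -68\right) + f{\left(4 \right)}\right)^{2} = \left(\left(\left(\left(-9\right) \left(-6\right) - 18\right) - -68\right) - \frac{1}{2 \cdot 4}\right)^{2} = \left(\left(\left(54 - 18\right) + 68\right) - \frac{1}{8}\right)^{2} = \left(\left(36 + 68\right) - \frac{1}{8}\right)^{2} = \left(104 - \frac{1}{8}\right)^{2} = \left(\frac{831}{8}\right)^{2} = \frac{690561}{64}$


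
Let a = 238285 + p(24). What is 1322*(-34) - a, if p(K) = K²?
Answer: -283809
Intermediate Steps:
a = 238861 (a = 238285 + 24² = 238285 + 576 = 238861)
1322*(-34) - a = 1322*(-34) - 1*238861 = -44948 - 238861 = -283809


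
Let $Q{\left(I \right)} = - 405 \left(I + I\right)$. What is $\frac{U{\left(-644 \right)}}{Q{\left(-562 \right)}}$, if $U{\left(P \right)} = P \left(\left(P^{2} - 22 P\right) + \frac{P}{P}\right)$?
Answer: $- \frac{13810741}{22761} \approx -606.77$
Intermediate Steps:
$U{\left(P \right)} = P \left(1 + P^{2} - 22 P\right)$ ($U{\left(P \right)} = P \left(\left(P^{2} - 22 P\right) + 1\right) = P \left(1 + P^{2} - 22 P\right)$)
$Q{\left(I \right)} = - 810 I$ ($Q{\left(I \right)} = - 405 \cdot 2 I = - 810 I$)
$\frac{U{\left(-644 \right)}}{Q{\left(-562 \right)}} = \frac{\left(-644\right) \left(1 + \left(-644\right)^{2} - -14168\right)}{\left(-810\right) \left(-562\right)} = \frac{\left(-644\right) \left(1 + 414736 + 14168\right)}{455220} = \left(-644\right) 428905 \cdot \frac{1}{455220} = \left(-276214820\right) \frac{1}{455220} = - \frac{13810741}{22761}$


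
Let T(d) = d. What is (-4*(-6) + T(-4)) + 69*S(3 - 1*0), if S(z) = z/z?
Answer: 89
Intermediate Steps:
S(z) = 1
(-4*(-6) + T(-4)) + 69*S(3 - 1*0) = (-4*(-6) - 4) + 69*1 = (24 - 4) + 69 = 20 + 69 = 89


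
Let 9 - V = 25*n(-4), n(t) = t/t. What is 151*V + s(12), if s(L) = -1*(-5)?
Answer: -2411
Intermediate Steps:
n(t) = 1
s(L) = 5
V = -16 (V = 9 - 25 = -16)
151*V + s(12) = 151*(-16) + 5 = -2416 + 5 = -2411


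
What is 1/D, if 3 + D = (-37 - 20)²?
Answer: 1/3246 ≈ 0.00030807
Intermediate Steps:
D = 3246 (D = -3 + (-37 - 20)² = -3 + (-57)² = -3 + 3249 = 3246)
1/D = 1/3246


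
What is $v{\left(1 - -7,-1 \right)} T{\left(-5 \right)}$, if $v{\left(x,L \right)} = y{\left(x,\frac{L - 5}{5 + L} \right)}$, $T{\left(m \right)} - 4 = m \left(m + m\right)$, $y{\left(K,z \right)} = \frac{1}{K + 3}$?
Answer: $\frac{54}{11} \approx 4.9091$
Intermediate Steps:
$y{\left(K,z \right)} = \frac{1}{3 + K}$
$T{\left(m \right)} = 4 + 2 m^{2}$ ($T{\left(m \right)} = 4 + m \left(m + m\right) = 4 + m 2 m = 4 + 2 m^{2}$)
$v{\left(x,L \right)} = \frac{1}{3 + x}$
$v{\left(1 - -7,-1 \right)} T{\left(-5 \right)} = \frac{4 + 2 \left(-5\right)^{2}}{3 + \left(1 - -7\right)} = \frac{4 + 2 \cdot 25}{3 + \left(1 + 7\right)} = \frac{4 + 50}{3 + 8} = \frac{1}{11} \cdot 54 = \frac{54}{11}$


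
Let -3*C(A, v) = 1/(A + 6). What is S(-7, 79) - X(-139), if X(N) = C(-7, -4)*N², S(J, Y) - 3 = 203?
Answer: -18703/3 ≈ -6234.3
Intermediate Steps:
S(J, Y) = 206 (S(J, Y) = 3 + 203 = 206)
C(A, v) = -1/(3*(6 + A)) (C(A, v) = -1/(3*(A + 6)) = -1/(3*(6 + A)))
X(N) = N²/3 (X(N) = (-1/(18 + 3*(-7)))*N² = (-1/(18 - 21))*N² = (-1/(-3))*N² = (-1*(-⅓))*N² = N²/3)
S(-7, 79) - X(-139) = 206 - (-139)²/3 = 206 - 19321/3 = -18703/3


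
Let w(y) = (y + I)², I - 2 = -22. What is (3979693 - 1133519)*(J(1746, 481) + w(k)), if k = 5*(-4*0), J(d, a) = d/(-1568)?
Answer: 445037728249/392 ≈ 1.1353e+9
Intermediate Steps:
J(d, a) = -d/1568 (J(d, a) = d*(-1/1568) = -d/1568)
I = -20 (I = 2 - 22 = -20)
k = 0 (k = 5*0 = 0)
w(y) = (-20 + y)² (w(y) = (y - 20)² = (-20 + y)²)
(3979693 - 1133519)*(J(1746, 481) + w(k)) = (3979693 - 1133519)*(-1/1568*1746 + (-20 + 0)²) = 2846174*(-873/784 + (-20)²) = 2846174*(-873/784 + 400) = 2846174*(312727/784) = 445037728249/392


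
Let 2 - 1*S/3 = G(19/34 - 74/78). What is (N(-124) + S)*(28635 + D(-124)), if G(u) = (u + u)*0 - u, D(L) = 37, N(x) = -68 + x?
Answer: -1186002944/221 ≈ -5.3665e+6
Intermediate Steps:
G(u) = -u (G(u) = (2*u)*0 - u = 0 - u = -u)
S = 2135/442 (S = 6 - (-3)*(19/34 - 74/78) = 6 - (-3)*(19*(1/34) - 74*1/78) = 6 - (-3)*(19/34 - 37/39) = 6 - (-3)*(-517)/1326 = 6 - 3*517/1326 = 6 - 517/442 = 2135/442 ≈ 4.8303)
(N(-124) + S)*(28635 + D(-124)) = ((-68 - 124) + 2135/442)*(28635 + 37) = (-192 + 2135/442)*28672 = -82729/442*28672 = -1186002944/221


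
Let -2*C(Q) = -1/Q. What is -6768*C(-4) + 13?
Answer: 859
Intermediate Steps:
C(Q) = 1/(2*Q) (C(Q) = -(-1)/(2*Q) = 1/(2*Q))
-6768*C(-4) + 13 = -6768*(1/2)/(-4) + 13 = -6768*(1/2)*(-1/4) + 13 = -6768*(-1)/8 + 13 = -144*(-47/8) + 13 = 846 + 13 = 859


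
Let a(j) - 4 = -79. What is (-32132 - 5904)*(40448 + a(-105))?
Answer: -1535627428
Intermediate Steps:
a(j) = -75 (a(j) = 4 - 79 = -75)
(-32132 - 5904)*(40448 + a(-105)) = (-32132 - 5904)*(40448 - 75) = -38036*40373 = -1535627428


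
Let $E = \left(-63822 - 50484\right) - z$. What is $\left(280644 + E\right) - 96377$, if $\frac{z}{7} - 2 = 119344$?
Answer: $-765461$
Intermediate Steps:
$z = 835422$ ($z = 14 + 7 \cdot 119344 = 14 + 835408 = 835422$)
$E = -949728$ ($E = \left(-63822 - 50484\right) - 835422 = -114306 - 835422 = -949728$)
$\left(280644 + E\right) - 96377 = \left(280644 - 949728\right) - 96377 = -669084 - 96377 = -765461$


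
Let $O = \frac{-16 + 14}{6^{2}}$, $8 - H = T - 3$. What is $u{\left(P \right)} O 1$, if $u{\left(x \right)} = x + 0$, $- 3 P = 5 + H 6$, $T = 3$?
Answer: $\frac{53}{54} \approx 0.98148$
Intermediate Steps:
$H = 8$ ($H = 8 - \left(3 - 3\right) = 8 - 0 = 8 + 0 = 8$)
$P = - \frac{53}{3}$ ($P = - \frac{5 + 8 \cdot 6}{3} = - \frac{5 + 48}{3} = \left(- \frac{1}{3}\right) 53 = - \frac{53}{3} \approx -17.667$)
$u{\left(x \right)} = x$
$O = - \frac{1}{18}$ ($O = - \frac{2}{36} = \left(-2\right) \frac{1}{36} = - \frac{1}{18} \approx -0.055556$)
$u{\left(P \right)} O 1 = \left(- \frac{53}{3}\right) \left(- \frac{1}{18}\right) 1 = \frac{53}{54} \cdot 1 = \frac{53}{54}$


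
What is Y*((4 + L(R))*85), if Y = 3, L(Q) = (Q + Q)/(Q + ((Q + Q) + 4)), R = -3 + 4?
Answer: 7650/7 ≈ 1092.9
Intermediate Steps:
R = 1
L(Q) = 2*Q/(4 + 3*Q) (L(Q) = (2*Q)/(Q + (2*Q + 4)) = (2*Q)/(Q + (4 + 2*Q)) = (2*Q)/(4 + 3*Q) = 2*Q/(4 + 3*Q))
Y*((4 + L(R))*85) = 3*((4 + 2*1/(4 + 3*1))*85) = 3*((4 + 2*1/(4 + 3))*85) = 3*((4 + 2*1/7)*85) = 3*((4 + 2*1*(1/7))*85) = 3*((4 + 2/7)*85) = 3*((30/7)*85) = 3*(2550/7) = 7650/7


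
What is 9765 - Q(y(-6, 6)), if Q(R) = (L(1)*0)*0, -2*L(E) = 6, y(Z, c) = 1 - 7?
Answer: 9765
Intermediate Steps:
y(Z, c) = -6
L(E) = -3 (L(E) = -½*6 = -3)
Q(R) = 0 (Q(R) = -3*0*0 = 0*0 = 0)
9765 - Q(y(-6, 6)) = 9765 - 1*0 = 9765 + 0 = 9765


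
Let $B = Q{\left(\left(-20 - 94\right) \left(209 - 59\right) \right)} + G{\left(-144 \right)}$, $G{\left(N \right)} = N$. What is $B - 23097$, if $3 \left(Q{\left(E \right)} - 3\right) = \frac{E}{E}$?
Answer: $- \frac{69713}{3} \approx -23238.0$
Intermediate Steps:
$Q{\left(E \right)} = \frac{10}{3}$ ($Q{\left(E \right)} = 3 + \frac{E \frac{1}{E}}{3} = 3 + \frac{1}{3} \cdot 1 = 3 + \frac{1}{3} = \frac{10}{3}$)
$B = - \frac{422}{3}$ ($B = \frac{10}{3} - 144 = - \frac{422}{3} \approx -140.67$)
$B - 23097 = - \frac{422}{3} - 23097 = - \frac{69713}{3}$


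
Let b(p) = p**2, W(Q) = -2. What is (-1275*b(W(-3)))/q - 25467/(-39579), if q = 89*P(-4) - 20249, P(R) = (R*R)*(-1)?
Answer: 251266397/285931889 ≈ 0.87876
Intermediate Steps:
P(R) = -R**2 (P(R) = R**2*(-1) = -R**2)
q = -21673 (q = 89*(-1*(-4)**2) - 20249 = 89*(-1*16) - 20249 = 89*(-16) - 20249 = -1424 - 20249 = -21673)
(-1275*b(W(-3)))/q - 25467/(-39579) = -1275*(-2)**2/(-21673) - 25467/(-39579) = -1275*4*(-1/21673) - 25467*(-1/39579) = -5100*(-1/21673) + 8489/13193 = 5100/21673 + 8489/13193 = 251266397/285931889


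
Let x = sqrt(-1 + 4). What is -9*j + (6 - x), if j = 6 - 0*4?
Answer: -48 - sqrt(3) ≈ -49.732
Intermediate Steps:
x = sqrt(3) ≈ 1.7320
j = 6 (j = 6 - 1*0 = 6 + 0 = 6)
-9*j + (6 - x) = -9*6 + (6 - sqrt(3)) = -54 + (6 - sqrt(3)) = -48 - sqrt(3)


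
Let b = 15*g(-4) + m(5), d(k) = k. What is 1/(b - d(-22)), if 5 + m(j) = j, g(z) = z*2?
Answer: -1/98 ≈ -0.010204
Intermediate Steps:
g(z) = 2*z
m(j) = -5 + j
b = -120 (b = 15*(2*(-4)) + (-5 + 5) = 15*(-8) + 0 = -120 + 0 = -120)
1/(b - d(-22)) = 1/(-120 - 1*(-22)) = 1/(-120 + 22) = 1/(-98) = -1/98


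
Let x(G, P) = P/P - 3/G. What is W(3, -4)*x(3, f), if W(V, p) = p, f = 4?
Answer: 0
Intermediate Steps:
x(G, P) = 1 - 3/G
W(3, -4)*x(3, f) = -4*(-3 + 3)/3 = -4*0/3 = -4*0 = 0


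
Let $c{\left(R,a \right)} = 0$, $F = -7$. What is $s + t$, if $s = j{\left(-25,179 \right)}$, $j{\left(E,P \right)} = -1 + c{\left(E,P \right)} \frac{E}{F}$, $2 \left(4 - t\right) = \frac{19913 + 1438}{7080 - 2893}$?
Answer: $\frac{3771}{8374} \approx 0.45032$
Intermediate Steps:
$t = \frac{12145}{8374}$ ($t = 4 - \frac{\left(19913 + 1438\right) \frac{1}{7080 - 2893}}{2} = 4 - \frac{21351 \cdot \frac{1}{4187}}{2} = 4 - \frac{21351}{8374} = \frac{12145}{8374} \approx 1.4503$)
$j{\left(E,P \right)} = -1$ ($j{\left(E,P \right)} = -1 + 0 \frac{E}{-7} = -1 + 0 E \left(- \frac{1}{7}\right) = -1 + 0 \left(- \frac{E}{7}\right) = -1 + 0 = -1$)
$s = -1$
$s + t = -1 + \frac{12145}{8374} = \frac{3771}{8374}$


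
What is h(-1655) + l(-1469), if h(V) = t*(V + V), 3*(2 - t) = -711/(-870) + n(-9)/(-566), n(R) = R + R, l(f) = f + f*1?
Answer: -70754369/8207 ≈ -8621.2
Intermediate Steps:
l(f) = 2*f (l(f) = f + f = 2*f)
n(R) = 2*R
t = 140913/82070 (t = 2 - (-711/(-870) + (2*(-9))/(-566))/3 = 2 - (-711*(-1/870) - 18*(-1/566))/3 = 2 - (237/290 + 9/283)/3 = 2 - 1/3*69681/82070 = 2 - 23227/82070 = 140913/82070 ≈ 1.7170)
h(V) = 140913*V/41035 (h(V) = 140913*(V + V)/82070 = 140913*(2*V)/82070 = 140913*V/41035)
h(-1655) + l(-1469) = (140913/41035)*(-1655) + 2*(-1469) = -46642203/8207 - 2938 = -70754369/8207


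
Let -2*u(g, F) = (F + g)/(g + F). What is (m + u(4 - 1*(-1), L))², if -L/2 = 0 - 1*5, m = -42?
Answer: 7225/4 ≈ 1806.3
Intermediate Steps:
L = 10 (L = -2*(0 - 1*5) = -2*(0 - 5) = -2*(-5) = 10)
u(g, F) = -½ (u(g, F) = -(F + g)/(2*(g + F)) = -(F + g)/(2*(F + g)) = -½*1 = -½)
(m + u(4 - 1*(-1), L))² = (-42 - ½)² = (-85/2)² = 7225/4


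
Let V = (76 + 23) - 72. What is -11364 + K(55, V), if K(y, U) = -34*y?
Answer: -13234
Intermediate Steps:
V = 27 (V = 99 - 72 = 27)
-11364 + K(55, V) = -11364 - 34*55 = -11364 - 1870 = -13234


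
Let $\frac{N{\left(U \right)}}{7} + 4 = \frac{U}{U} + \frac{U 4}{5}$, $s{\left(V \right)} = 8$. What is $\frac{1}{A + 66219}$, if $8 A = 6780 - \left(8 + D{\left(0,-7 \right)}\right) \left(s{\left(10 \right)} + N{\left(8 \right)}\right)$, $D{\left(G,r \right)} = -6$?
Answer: $\frac{20}{1341171} \approx 1.4912 \cdot 10^{-5}$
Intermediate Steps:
$N{\left(U \right)} = -21 + \frac{28 U}{5}$ ($N{\left(U \right)} = -28 + 7 \left(\frac{U}{U} + \frac{U 4}{5}\right) = -28 + 7 \left(1 + 4 U \frac{1}{5}\right) = -28 + 7 \left(1 + \frac{4 U}{5}\right) = -28 + \left(7 + \frac{28 U}{5}\right) = -21 + \frac{28 U}{5}$)
$A = \frac{16791}{20}$ ($A = \frac{6780 - \left(8 - 6\right) \left(8 + \left(-21 + \frac{28}{5} \cdot 8\right)\right)}{8} = \frac{6780 - 2 \left(8 + \left(-21 + \frac{224}{5}\right)\right)}{8} = \frac{6780 - 2 \left(8 + \frac{119}{5}\right)}{8} = \frac{6780 - 2 \cdot \frac{159}{5}}{8} = \frac{6780 - \frac{318}{5}}{8} = \frac{1}{8} \cdot \frac{33582}{5} = \frac{16791}{20} \approx 839.55$)
$\frac{1}{A + 66219} = \frac{1}{\frac{16791}{20} + 66219} = \frac{1}{\frac{1341171}{20}} = \frac{20}{1341171}$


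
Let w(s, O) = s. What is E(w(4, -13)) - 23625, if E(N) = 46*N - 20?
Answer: -23461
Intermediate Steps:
E(N) = -20 + 46*N
E(w(4, -13)) - 23625 = (-20 + 46*4) - 23625 = (-20 + 184) - 23625 = 164 - 23625 = -23461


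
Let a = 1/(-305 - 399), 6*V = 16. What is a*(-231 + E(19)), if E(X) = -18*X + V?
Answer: 1711/2112 ≈ 0.81013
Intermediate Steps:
V = 8/3 (V = (⅙)*16 = 8/3 ≈ 2.6667)
E(X) = 8/3 - 18*X (E(X) = -18*X + 8/3 = 8/3 - 18*X)
a = -1/704 (a = 1/(-704) = -1/704 ≈ -0.0014205)
a*(-231 + E(19)) = -(-231 + (8/3 - 18*19))/704 = -(-231 + (8/3 - 342))/704 = -(-231 - 1018/3)/704 = -1/704*(-1711/3) = 1711/2112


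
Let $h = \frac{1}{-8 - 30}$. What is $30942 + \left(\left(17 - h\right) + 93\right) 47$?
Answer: $\frac{1372303}{38} \approx 36113.0$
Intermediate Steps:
$h = - \frac{1}{38}$ ($h = \frac{1}{-38} = - \frac{1}{38} \approx -0.026316$)
$30942 + \left(\left(17 - h\right) + 93\right) 47 = 30942 + \left(\left(17 - - \frac{1}{38}\right) + 93\right) 47 = 30942 + \left(\left(17 + \frac{1}{38}\right) + 93\right) 47 = 30942 + \left(\frac{647}{38} + 93\right) 47 = 30942 + \frac{4181}{38} \cdot 47 = 30942 + \frac{196507}{38} = \frac{1372303}{38}$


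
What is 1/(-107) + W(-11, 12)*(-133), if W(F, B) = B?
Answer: -170773/107 ≈ -1596.0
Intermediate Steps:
1/(-107) + W(-11, 12)*(-133) = 1/(-107) + 12*(-133) = -1/107 - 1596 = -170773/107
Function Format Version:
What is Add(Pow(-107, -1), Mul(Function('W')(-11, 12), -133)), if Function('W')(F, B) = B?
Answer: Rational(-170773, 107) ≈ -1596.0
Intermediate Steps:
Add(Pow(-107, -1), Mul(Function('W')(-11, 12), -133)) = Add(Pow(-107, -1), Mul(12, -133)) = Add(Rational(-1, 107), -1596) = Rational(-170773, 107)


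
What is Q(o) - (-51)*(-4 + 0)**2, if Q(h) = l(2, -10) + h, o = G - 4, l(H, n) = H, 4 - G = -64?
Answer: 882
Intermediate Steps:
G = 68 (G = 4 - 1*(-64) = 4 + 64 = 68)
o = 64 (o = 68 - 4 = 64)
Q(h) = 2 + h
Q(o) - (-51)*(-4 + 0)**2 = (2 + 64) - (-51)*(-4 + 0)**2 = 66 - (-51)*(-4)**2 = 66 - (-51)*16 = 66 - 1*(-816) = 66 + 816 = 882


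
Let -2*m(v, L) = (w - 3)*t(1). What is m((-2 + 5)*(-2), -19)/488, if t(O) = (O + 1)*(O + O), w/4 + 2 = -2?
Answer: 19/244 ≈ 0.077869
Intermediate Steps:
w = -16 (w = -8 + 4*(-2) = -8 - 8 = -16)
t(O) = 2*O*(1 + O) (t(O) = (1 + O)*(2*O) = 2*O*(1 + O))
m(v, L) = 38 (m(v, L) = -(-16 - 3)*2*1*(1 + 1)/2 = -(-19)*2*1*2/2 = -(-19)*4/2 = -1/2*(-76) = 38)
m((-2 + 5)*(-2), -19)/488 = 38/488 = 38*(1/488) = 19/244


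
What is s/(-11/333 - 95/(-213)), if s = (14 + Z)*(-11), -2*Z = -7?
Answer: -9102555/19528 ≈ -466.13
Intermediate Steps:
Z = 7/2 (Z = -½*(-7) = 7/2 ≈ 3.5000)
s = -385/2 (s = (14 + 7/2)*(-11) = (35/2)*(-11) = -385/2 ≈ -192.50)
s/(-11/333 - 95/(-213)) = -385/(2*(-11/333 - 95/(-213))) = -385/(2*(-11*1/333 - 95*(-1/213))) = -385/(2*(-11/333 + 95/213)) = -385/(2*9764/23643) = -385/2*23643/9764 = -9102555/19528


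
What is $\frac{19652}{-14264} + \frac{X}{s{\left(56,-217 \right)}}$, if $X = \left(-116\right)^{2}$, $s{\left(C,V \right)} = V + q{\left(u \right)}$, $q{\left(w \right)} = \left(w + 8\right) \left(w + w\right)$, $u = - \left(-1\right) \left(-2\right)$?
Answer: $- \frac{49168129}{859406} \approx -57.212$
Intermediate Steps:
$u = -2$ ($u = \left(-1\right) 2 = -2$)
$q{\left(w \right)} = 2 w \left(8 + w\right)$ ($q{\left(w \right)} = \left(8 + w\right) 2 w = 2 w \left(8 + w\right)$)
$s{\left(C,V \right)} = -24 + V$ ($s{\left(C,V \right)} = V + 2 \left(-2\right) \left(8 - 2\right) = V + 2 \left(-2\right) 6 = V - 24 = -24 + V$)
$X = 13456$
$\frac{19652}{-14264} + \frac{X}{s{\left(56,-217 \right)}} = \frac{19652}{-14264} + \frac{13456}{-24 - 217} = 19652 \left(- \frac{1}{14264}\right) + \frac{13456}{-241} = - \frac{4913}{3566} + 13456 \left(- \frac{1}{241}\right) = - \frac{4913}{3566} - \frac{13456}{241} = - \frac{49168129}{859406}$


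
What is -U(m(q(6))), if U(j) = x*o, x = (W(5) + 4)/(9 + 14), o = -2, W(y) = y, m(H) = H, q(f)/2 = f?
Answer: 18/23 ≈ 0.78261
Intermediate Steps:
q(f) = 2*f
x = 9/23 (x = (5 + 4)/(9 + 14) = 9/23 ≈ 0.39130)
U(j) = -18/23 (U(j) = (9/23)*(-2) = -18/23)
-U(m(q(6))) = -1*(-18/23) = 18/23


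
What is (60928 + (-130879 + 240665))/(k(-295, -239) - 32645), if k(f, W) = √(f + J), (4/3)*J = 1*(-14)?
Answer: -11145917060/2131392661 - 170714*I*√1222/2131392661 ≈ -5.2294 - 0.0027999*I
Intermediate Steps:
J = -21/2 (J = 3*(1*(-14))/4 = (¾)*(-14) = -21/2 ≈ -10.500)
k(f, W) = √(-21/2 + f) (k(f, W) = √(f - 21/2) = √(-21/2 + f))
(60928 + (-130879 + 240665))/(k(-295, -239) - 32645) = (60928 + (-130879 + 240665))/(√(-42 + 4*(-295))/2 - 32645) = (60928 + 109786)/(√(-42 - 1180)/2 - 32645) = 170714/(√(-1222)/2 - 32645) = 170714/((I*√1222)/2 - 32645) = 170714/(I*√1222/2 - 32645) = 170714/(-32645 + I*√1222/2)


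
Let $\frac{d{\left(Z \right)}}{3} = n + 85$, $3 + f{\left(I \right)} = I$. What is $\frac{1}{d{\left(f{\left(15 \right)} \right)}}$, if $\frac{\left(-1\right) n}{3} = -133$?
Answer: $\frac{1}{1452} \approx 0.00068871$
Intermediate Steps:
$n = 399$ ($n = \left(-3\right) \left(-133\right) = 399$)
$f{\left(I \right)} = -3 + I$
$d{\left(Z \right)} = 1452$ ($d{\left(Z \right)} = 3 \left(399 + 85\right) = 3 \cdot 484 = 1452$)
$\frac{1}{d{\left(f{\left(15 \right)} \right)}} = \frac{1}{1452}$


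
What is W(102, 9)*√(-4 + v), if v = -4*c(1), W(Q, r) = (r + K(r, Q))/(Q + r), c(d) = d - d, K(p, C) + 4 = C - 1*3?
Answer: 208*I/111 ≈ 1.8739*I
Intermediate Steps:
K(p, C) = -7 + C (K(p, C) = -4 + (C - 1*3) = -4 + (C - 3) = -4 + (-3 + C) = -7 + C)
c(d) = 0
W(Q, r) = (-7 + Q + r)/(Q + r) (W(Q, r) = (r + (-7 + Q))/(Q + r) = (-7 + Q + r)/(Q + r))
v = 0 (v = -4*0 = 0)
W(102, 9)*√(-4 + v) = ((-7 + 102 + 9)/(102 + 9))*√(-4 + 0) = (104/111)*√(-4) = ((1/111)*104)*(2*I) = 104*(2*I)/111 = 208*I/111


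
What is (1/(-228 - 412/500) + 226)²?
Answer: 41785274007409/818131609 ≈ 51074.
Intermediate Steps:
(1/(-228 - 412/500) + 226)² = (1/(-228 - 412*1/500) + 226)² = (1/(-228 - 103/125) + 226)² = (1/(-28603/125) + 226)² = (-125/28603 + 226)² = (6464153/28603)² = 41785274007409/818131609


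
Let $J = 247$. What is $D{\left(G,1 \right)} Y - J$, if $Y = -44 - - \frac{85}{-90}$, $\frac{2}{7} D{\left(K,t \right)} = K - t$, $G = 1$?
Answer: $-247$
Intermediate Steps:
$D{\left(K,t \right)} = - \frac{7 t}{2} + \frac{7 K}{2}$ ($D{\left(K,t \right)} = \frac{7 \left(K - t\right)}{2} = - \frac{7 t}{2} + \frac{7 K}{2}$)
$Y = - \frac{809}{18}$ ($Y = -44 - \left(-85\right) \left(- \frac{1}{90}\right) = -44 - \frac{17}{18} = - \frac{809}{18} \approx -44.944$)
$D{\left(G,1 \right)} Y - J = \left(\left(- \frac{7}{2}\right) 1 + \frac{7}{2} \cdot 1\right) \left(- \frac{809}{18}\right) - 247 = \left(- \frac{7}{2} + \frac{7}{2}\right) \left(- \frac{809}{18}\right) - 247 = 0 \left(- \frac{809}{18}\right) - 247 = 0 - 247 = -247$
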